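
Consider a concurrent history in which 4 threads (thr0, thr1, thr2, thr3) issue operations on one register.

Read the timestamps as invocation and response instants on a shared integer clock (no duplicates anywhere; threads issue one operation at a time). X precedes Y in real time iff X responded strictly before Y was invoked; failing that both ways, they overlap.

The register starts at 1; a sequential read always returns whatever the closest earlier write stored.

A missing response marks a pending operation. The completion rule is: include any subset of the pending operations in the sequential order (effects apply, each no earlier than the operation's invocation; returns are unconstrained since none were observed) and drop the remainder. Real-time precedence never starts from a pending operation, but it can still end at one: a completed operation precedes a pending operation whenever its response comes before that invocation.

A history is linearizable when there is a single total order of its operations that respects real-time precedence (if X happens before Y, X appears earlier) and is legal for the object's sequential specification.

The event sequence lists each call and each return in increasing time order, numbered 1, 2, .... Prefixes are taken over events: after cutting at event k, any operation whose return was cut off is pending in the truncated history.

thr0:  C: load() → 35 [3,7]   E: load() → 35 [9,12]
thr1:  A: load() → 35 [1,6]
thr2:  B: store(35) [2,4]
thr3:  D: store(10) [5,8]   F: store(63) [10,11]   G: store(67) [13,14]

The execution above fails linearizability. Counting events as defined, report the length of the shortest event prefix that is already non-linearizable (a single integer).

12

one valid order for events 1..11 is B, A, C, D, E, F:
1. B store(35), leaving value 35
2. A load() → 35, leaving value 35
3. C load() → 35, leaving value 35
4. D store(10), leaving value 10
5. E load() (pending, included), leaving value 10
6. F store(63), leaving value 63
with event 12 included (E responding at time 12), all real-time-consistent orders fail
e.g. A, B, C, D, E, F: illegal at step 1, since A load() → 35 cannot apply there
e.g. A, B, C, D, F, E: illegal at step 1, since A load() → 35 cannot apply there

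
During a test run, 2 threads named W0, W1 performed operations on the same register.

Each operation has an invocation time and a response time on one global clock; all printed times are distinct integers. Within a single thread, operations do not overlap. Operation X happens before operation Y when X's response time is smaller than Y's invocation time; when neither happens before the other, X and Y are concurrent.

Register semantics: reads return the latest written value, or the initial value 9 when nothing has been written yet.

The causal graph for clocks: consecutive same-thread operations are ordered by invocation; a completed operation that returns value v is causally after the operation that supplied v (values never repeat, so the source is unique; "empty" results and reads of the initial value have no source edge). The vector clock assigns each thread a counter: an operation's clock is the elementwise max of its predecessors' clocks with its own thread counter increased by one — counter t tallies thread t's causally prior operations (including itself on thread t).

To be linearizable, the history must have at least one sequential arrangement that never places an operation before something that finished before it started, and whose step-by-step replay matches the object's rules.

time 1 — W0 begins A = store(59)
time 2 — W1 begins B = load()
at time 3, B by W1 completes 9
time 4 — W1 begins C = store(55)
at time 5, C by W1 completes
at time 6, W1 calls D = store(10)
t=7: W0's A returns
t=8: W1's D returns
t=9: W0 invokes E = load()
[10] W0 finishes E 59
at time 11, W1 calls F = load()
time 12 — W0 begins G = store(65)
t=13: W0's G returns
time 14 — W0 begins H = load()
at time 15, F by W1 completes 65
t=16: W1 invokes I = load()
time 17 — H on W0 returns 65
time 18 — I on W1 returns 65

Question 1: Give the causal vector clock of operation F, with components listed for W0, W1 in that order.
VC(B, invoked at 2): no causal predecessors; +1 on W1 → (0, 1)
VC(A, invoked at 1): no causal predecessors; +1 on W0 → (1, 0)
from VC(B)=(0, 1), C (invoked 4) maxes components and bumps W1 → (0, 2)
from VC(A)=(1, 0), E (invoked 9) maxes components and bumps W0 → (2, 0)
from VC(C)=(0, 2), D (invoked 6) maxes components and bumps W1 → (0, 3)
from VC(E)=(2, 0), G (invoked 12) maxes components and bumps W0 → (3, 0)
from VC(G)=(3, 0), H (invoked 14) maxes components and bumps W0 → (4, 0)
from VC(D)=(0, 3), VC(G)=(3, 0), F (invoked 11) maxes components and bumps W1 → (3, 4)
from VC(F)=(3, 4), VC(G)=(3, 0), I (invoked 16) maxes components and bumps W1 → (3, 5)
target: VC(F) = (3, 4)

(3, 4)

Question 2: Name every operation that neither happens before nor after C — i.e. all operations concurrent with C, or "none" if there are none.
C spans [4,5]; an op avoiding the whole window 4..5 is ordered, any other is concurrent
A [1,7]: concurrent
B [2,3]: before
D [6,8]: after
E [9,10]: after
F [11,15]: after
G [12,13]: after
H [14,17]: after
I [16,18]: after

A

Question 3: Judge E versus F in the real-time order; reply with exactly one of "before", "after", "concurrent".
E spans [9,10], F spans [11,15]
resp(E)=10 < inv(F)=11

before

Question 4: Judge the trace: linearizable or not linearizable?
one valid linearization: B, C, D, A, E, G, F, H, I
1. B load() → 9, leaving value 9
2. C store(55), leaving value 55
3. D store(10), leaving value 10
4. A store(59), leaving value 59
5. E load() → 59, leaving value 59
6. G store(65), leaving value 65
7. F load() → 65, leaving value 65
8. H load() → 65, leaving value 65
9. I load() → 65, leaving value 65

linearizable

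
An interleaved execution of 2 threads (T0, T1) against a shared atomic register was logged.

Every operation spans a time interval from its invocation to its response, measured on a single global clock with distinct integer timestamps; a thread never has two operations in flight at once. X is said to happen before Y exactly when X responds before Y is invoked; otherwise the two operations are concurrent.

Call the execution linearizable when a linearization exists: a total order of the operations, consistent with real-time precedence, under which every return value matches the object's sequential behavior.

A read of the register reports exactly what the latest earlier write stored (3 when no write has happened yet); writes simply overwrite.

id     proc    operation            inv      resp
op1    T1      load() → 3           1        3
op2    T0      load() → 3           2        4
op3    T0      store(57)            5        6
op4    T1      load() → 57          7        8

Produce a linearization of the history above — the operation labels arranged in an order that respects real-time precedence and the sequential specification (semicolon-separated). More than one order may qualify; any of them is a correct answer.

op1; op2; op3; op4

step 1: op1 load() → 3 — value 3
step 2: op2 load() → 3 — value 3
step 3: op3 store(57) — value 57
step 4: op4 load() → 57 — value 57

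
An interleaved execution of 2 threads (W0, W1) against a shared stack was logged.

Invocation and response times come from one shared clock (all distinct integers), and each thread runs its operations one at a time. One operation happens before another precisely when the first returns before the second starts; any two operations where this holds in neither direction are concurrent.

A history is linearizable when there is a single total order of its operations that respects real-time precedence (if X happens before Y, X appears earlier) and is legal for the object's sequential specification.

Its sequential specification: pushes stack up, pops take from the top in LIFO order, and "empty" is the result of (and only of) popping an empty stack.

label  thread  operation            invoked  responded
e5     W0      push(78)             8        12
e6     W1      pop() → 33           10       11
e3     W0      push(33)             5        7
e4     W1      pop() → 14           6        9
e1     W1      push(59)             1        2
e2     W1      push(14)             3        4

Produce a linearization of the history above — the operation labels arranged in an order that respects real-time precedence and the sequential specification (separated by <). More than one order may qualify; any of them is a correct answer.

after step 1 (e1 push(59)): stack <59>
after step 2 (e2 push(14)): stack <59,14>
after step 3 (e4 pop() → 14): stack <59>
after step 4 (e3 push(33)): stack <59,33>
after step 5 (e6 pop() → 33): stack <59>
after step 6 (e5 push(78)): stack <59,78>

e1 < e2 < e4 < e3 < e6 < e5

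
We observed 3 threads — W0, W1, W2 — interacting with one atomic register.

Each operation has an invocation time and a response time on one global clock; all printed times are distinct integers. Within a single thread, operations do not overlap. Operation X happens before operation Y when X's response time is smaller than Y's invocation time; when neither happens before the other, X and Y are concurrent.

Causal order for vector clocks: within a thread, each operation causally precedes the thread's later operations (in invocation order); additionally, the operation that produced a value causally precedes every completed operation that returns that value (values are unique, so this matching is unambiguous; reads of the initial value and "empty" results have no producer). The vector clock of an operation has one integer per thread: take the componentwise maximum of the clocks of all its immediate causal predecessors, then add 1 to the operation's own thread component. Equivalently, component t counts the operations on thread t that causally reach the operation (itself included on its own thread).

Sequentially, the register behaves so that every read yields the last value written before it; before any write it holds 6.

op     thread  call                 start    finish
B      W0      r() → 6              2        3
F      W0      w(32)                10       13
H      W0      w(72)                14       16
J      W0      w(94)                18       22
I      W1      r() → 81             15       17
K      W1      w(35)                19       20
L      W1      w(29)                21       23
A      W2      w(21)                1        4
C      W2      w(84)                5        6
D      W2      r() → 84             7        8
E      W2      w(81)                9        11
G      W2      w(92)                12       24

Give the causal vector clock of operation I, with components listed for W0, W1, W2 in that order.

VC(A, invoked at 1): no causal predecessors; +1 on W2 → (0, 0, 1)
VC(B, invoked at 2): no causal predecessors; +1 on W0 → (1, 0, 0)
C (invocation 5): componentwise max over VC(A)=(0, 0, 1), +1 at W2, giving (0, 0, 2)
F (invocation 10): componentwise max over VC(B)=(1, 0, 0), +1 at W0, giving (2, 0, 0)
D (invocation 7): componentwise max over VC(C)=(0, 0, 2), +1 at W2, giving (0, 0, 3)
H (invocation 14): componentwise max over VC(F)=(2, 0, 0), +1 at W0, giving (3, 0, 0)
E (invocation 9): componentwise max over VC(D)=(0, 0, 3), +1 at W2, giving (0, 0, 4)
J (invocation 18): componentwise max over VC(H)=(3, 0, 0), +1 at W0, giving (4, 0, 0)
G (invocation 12): componentwise max over VC(E)=(0, 0, 4), +1 at W2, giving (0, 0, 5)
I (invocation 15): componentwise max over VC(E)=(0, 0, 4), +1 at W1, giving (0, 1, 4)
K (invocation 19): componentwise max over VC(I)=(0, 1, 4), +1 at W1, giving (0, 2, 4)
L (invocation 21): componentwise max over VC(K)=(0, 2, 4), +1 at W1, giving (0, 3, 4)
target: VC(I) = (0, 1, 4)

(0, 1, 4)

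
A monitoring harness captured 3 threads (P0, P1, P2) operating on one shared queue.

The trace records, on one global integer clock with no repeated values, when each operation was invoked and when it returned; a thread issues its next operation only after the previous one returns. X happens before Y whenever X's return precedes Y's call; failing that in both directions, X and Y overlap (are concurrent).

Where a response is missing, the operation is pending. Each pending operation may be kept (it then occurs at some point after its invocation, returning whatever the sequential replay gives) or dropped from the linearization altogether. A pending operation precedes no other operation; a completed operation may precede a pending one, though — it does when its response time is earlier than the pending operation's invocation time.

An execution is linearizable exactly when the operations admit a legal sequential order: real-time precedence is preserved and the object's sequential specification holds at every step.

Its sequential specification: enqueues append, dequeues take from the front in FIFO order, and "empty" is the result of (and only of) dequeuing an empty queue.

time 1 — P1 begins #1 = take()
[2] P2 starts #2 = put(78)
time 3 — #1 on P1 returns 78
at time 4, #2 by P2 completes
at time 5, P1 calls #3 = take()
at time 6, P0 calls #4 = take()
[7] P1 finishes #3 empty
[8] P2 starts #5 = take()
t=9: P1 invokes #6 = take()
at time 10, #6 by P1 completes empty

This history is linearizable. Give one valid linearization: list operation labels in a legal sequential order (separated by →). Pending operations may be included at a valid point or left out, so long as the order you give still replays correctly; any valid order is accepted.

#2 → #1 → #3 → #4 → #5 → #6

1. #2 put(78), leaving queue <78>
2. #1 take() → 78, leaving queue <>
3. #3 take() → empty, leaving queue <>
4. #4 take() (pending, included), leaving queue <>
5. #5 take() (pending, included), leaving queue <>
6. #6 take() → empty, leaving queue <>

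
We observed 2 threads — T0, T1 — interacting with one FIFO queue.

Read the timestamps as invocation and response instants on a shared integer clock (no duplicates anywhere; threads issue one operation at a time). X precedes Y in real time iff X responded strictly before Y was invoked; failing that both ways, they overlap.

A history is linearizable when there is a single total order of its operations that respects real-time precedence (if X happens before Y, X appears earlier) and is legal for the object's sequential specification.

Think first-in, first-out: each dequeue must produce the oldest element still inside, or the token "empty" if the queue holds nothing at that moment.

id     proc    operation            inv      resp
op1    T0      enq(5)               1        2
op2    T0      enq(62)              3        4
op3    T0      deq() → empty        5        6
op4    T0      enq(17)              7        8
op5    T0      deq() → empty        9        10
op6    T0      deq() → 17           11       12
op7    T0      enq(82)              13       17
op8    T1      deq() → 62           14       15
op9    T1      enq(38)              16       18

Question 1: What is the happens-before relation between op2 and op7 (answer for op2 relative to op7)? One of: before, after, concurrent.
before

op2 spans [3,4], op7 spans [13,17]
resp(op2)=4 < inv(op7)=13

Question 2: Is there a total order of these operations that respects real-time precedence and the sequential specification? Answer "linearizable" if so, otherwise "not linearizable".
not linearizable

the violation lands at event 6, op3's response at time 6: events 1..5 linearize, events 1..6 do not
a single order respects real time; the 3 completed FIFO queue operations fail replay along it
sample order op1, op2, op3 stalls at step 3 — op3 deq() → empty has no legal effect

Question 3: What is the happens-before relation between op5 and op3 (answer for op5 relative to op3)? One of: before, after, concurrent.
after

op5 spans [9,10], op3 spans [5,6]
resp(op3)=6 < inv(op5)=9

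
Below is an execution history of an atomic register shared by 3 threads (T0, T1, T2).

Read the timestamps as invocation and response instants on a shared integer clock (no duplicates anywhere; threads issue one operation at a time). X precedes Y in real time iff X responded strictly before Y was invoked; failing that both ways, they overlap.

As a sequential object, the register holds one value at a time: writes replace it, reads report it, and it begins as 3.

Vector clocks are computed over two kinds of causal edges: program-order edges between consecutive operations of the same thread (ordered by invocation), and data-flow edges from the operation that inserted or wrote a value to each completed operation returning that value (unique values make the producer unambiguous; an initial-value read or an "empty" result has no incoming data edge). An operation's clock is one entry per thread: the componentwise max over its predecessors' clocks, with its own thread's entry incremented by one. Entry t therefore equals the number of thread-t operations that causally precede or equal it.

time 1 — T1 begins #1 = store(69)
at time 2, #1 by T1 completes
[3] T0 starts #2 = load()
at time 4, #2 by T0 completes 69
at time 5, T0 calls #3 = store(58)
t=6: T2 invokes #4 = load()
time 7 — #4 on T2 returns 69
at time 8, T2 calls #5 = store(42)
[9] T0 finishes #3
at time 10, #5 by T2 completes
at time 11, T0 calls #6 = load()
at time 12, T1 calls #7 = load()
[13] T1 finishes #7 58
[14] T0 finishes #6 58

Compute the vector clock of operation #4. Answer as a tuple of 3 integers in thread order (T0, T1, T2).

VC(#1, invoked at 1): no causal predecessors; +1 on T1 → (0, 1, 0)
from VC(#1)=(0, 1, 0), #4 (invoked 6) maxes components and bumps T2 → (0, 1, 1)
from VC(#1)=(0, 1, 0), #2 (invoked 3) maxes components and bumps T0 → (1, 1, 0)
from VC(#4)=(0, 1, 1), #5 (invoked 8) maxes components and bumps T2 → (0, 1, 2)
from VC(#2)=(1, 1, 0), #3 (invoked 5) maxes components and bumps T0 → (2, 1, 0)
from VC(#1)=(0, 1, 0), VC(#3)=(2, 1, 0), #7 (invoked 12) maxes components and bumps T1 → (2, 2, 0)
from VC(#3)=(2, 1, 0), #6 (invoked 11) maxes components and bumps T0 → (3, 1, 0)
target: VC(#4) = (0, 1, 1)

(0, 1, 1)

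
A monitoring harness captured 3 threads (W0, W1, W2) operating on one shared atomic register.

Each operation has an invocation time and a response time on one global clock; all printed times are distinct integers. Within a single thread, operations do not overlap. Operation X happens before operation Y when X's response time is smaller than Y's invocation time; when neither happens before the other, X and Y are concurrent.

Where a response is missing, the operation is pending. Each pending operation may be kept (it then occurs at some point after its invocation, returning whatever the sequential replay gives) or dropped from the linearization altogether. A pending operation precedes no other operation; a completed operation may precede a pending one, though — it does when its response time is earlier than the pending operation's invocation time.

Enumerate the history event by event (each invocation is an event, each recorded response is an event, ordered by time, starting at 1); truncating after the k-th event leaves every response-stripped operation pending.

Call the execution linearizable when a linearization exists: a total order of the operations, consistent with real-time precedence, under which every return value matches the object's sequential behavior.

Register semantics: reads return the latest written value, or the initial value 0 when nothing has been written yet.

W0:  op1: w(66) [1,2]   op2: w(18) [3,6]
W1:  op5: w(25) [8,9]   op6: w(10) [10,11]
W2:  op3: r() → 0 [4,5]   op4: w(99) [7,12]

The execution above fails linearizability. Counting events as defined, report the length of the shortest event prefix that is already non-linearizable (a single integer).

events 1..4 are still linearizable — one witness is op1:
step 1: op1 w(66) — value 66
once event 5 joins (op3's response, time 5), exhaustive search finds no witness
include/drop combinations of the 1 pending operation (op2) were all tried; none helps
sample order op1, op3 (pending dropped) stalls at step 2 — op3 r() → 0 has no legal effect

5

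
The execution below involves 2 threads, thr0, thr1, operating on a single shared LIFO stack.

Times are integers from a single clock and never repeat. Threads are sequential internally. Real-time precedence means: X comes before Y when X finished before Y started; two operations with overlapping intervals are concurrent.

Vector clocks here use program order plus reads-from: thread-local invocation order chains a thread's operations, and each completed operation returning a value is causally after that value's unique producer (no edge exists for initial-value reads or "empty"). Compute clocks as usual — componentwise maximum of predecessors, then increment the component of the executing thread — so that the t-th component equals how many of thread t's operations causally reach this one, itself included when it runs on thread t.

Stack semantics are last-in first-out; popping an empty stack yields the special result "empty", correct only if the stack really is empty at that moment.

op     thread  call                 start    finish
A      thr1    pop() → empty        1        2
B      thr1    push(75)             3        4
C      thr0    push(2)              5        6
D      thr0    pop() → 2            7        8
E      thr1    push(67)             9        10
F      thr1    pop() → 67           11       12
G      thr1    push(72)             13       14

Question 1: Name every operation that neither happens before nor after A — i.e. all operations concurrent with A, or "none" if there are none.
A spans [1,2]: anything still running between times 1 and 2 counts as concurrent
B [3,4]: after
C [5,6]: after
D [7,8]: after
E [9,10]: after
F [11,12]: after
G [13,14]: after

none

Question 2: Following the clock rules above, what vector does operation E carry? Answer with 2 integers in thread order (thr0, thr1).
VC(A, invoked at 1): no causal predecessors; +1 on thr1 → (0, 1)
VC(C, invoked at 5): no causal predecessors; +1 on thr0 → (1, 0)
from VC(A)=(0, 1), B (invoked 3) maxes components and bumps thr1 → (0, 2)
from VC(C)=(1, 0), D (invoked 7) maxes components and bumps thr0 → (2, 0)
from VC(B)=(0, 2), E (invoked 9) maxes components and bumps thr1 → (0, 3)
from VC(E)=(0, 3), F (invoked 11) maxes components and bumps thr1 → (0, 4)
from VC(F)=(0, 4), G (invoked 13) maxes components and bumps thr1 → (0, 5)
target: VC(E) = (0, 3)

(0, 3)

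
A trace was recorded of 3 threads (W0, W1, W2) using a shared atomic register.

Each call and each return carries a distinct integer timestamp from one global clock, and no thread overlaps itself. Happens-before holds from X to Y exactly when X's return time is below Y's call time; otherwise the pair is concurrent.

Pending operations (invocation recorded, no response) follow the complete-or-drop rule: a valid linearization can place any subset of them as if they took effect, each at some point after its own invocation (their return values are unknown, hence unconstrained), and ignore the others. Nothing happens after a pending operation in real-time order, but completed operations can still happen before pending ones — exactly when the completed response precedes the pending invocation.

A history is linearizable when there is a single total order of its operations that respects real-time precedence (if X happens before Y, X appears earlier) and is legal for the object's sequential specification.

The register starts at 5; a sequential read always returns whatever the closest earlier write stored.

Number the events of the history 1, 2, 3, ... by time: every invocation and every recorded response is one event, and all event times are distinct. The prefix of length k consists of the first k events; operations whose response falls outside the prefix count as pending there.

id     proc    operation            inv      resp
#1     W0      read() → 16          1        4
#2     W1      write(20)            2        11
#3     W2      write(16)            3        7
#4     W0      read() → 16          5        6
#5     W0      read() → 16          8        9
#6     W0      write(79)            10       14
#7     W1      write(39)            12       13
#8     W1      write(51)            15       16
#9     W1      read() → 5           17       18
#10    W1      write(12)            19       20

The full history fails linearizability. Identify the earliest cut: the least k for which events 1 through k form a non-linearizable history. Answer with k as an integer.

18

one valid order for events 1..17 is #2, #3, #1, #4, #5, #6, #7, #8:
step 1: #2 write(20) — value 20
step 2: #3 write(16) — value 16
step 3: #1 read() → 16 — value 16
step 4: #4 read() → 16 — value 16
step 5: #5 read() → 16 — value 16
step 6: #6 write(79) — value 79
step 7: #7 write(39) — value 39
step 8: #8 write(51) — value 51
include event 18 — #9 responding at 18 — and every candidate order breaks
one such order, #1, #2, #3, #4, #5, #6, #7, #8, #9, breaks at step 1 where #1 read() → 16 is illegal
one such order, #1, #2, #3, #4, #5, #7, #6, #8, #9, breaks at step 1 where #1 read() → 16 is illegal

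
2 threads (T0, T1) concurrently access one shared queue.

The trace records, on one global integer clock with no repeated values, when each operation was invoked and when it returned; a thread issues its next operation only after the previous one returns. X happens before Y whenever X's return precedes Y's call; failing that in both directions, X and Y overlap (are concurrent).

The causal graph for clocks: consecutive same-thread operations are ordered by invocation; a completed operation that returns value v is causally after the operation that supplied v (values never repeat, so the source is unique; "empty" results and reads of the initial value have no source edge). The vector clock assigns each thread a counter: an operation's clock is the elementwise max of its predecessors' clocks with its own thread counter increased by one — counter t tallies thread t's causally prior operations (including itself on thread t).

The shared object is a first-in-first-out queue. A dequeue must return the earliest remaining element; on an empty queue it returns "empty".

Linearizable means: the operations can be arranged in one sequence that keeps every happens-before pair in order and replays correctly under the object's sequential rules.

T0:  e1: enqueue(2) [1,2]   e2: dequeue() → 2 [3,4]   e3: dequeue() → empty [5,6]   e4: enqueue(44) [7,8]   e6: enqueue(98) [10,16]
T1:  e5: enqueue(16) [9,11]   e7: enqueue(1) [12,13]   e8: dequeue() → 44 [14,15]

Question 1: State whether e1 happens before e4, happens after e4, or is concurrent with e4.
Answer: before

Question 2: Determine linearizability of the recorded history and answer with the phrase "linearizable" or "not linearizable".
linearizable

witness order: e1, e2, e3, e4, e5, e6, e7, e8
step 1: e1 enqueue(2) — queue <2>
step 2: e2 dequeue() → 2 — queue <>
step 3: e3 dequeue() → empty — queue <>
step 4: e4 enqueue(44) — queue <44>
step 5: e5 enqueue(16) — queue <44,16>
step 6: e6 enqueue(98) — queue <44,16,98>
step 7: e7 enqueue(1) — queue <44,16,98,1>
step 8: e8 dequeue() → 44 — queue <16,98,1>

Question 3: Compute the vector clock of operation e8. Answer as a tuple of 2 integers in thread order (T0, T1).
Answer: (4, 3)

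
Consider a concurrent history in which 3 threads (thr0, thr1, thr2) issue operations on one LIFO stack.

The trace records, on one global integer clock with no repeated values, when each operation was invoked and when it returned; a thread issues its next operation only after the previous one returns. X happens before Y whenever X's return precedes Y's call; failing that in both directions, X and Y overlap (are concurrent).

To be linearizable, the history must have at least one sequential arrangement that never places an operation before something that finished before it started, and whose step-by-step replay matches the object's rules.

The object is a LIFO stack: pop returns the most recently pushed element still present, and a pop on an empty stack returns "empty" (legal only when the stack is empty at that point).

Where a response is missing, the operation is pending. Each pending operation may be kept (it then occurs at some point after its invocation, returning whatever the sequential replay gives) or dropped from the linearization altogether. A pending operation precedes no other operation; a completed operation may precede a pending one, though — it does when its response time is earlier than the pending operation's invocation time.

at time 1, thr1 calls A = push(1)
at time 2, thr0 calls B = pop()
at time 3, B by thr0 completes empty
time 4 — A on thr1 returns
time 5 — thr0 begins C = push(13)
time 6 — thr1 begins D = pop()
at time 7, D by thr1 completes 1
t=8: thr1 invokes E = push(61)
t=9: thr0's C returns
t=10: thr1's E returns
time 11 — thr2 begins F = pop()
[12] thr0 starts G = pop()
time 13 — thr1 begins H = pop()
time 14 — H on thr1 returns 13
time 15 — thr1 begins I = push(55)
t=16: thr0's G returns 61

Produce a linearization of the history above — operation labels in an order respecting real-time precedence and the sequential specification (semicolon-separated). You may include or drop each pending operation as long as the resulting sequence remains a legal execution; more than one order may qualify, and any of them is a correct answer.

after step 1 (B pop() → empty): stack <>
after step 2 (A push(1)): stack <1>
after step 3 (D pop() → 1): stack <>
after step 4 (C push(13)): stack <13>
after step 5 (E push(61)): stack <13,61>
after step 6 (G pop() → 61): stack <13>
after step 7 (H pop() → 13): stack <>

B; A; D; C; E; G; H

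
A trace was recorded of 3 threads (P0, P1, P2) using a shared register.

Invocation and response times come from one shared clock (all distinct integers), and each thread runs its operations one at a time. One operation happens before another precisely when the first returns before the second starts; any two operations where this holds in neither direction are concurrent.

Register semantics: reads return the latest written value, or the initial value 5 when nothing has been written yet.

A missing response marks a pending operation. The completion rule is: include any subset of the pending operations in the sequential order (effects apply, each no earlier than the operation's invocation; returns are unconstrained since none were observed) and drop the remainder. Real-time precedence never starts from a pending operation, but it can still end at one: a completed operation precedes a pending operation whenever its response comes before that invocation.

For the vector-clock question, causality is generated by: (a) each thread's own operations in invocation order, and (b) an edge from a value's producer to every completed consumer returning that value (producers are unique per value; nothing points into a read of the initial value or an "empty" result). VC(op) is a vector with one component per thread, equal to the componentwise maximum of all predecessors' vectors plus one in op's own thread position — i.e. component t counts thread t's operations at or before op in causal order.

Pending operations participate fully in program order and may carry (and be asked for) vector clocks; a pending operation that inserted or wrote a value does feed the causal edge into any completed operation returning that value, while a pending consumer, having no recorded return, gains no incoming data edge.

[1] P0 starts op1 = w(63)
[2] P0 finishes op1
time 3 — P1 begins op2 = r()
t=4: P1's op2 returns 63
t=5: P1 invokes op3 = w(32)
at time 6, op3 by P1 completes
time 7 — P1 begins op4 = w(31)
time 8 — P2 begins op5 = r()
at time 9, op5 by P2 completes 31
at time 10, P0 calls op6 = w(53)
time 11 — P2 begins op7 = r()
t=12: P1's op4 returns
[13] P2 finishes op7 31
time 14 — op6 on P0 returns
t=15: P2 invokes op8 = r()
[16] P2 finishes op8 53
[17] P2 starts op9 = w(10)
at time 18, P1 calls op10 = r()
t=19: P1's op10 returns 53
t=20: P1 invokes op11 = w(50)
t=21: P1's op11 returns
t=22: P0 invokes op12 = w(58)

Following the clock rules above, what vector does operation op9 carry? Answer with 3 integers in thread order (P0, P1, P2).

(2, 3, 4)

op1 (invocation 1): nothing precedes it; P0's component alone gives (1, 0, 0)
op2, invoked 3, takes VC(op1)=(1, 0, 0) under max, adds 1 for P1 → (1, 1, 0)
op6, invoked 10, takes VC(op1)=(1, 0, 0) under max, adds 1 for P0 → (2, 0, 0)
op3, invoked 5, takes VC(op2)=(1, 1, 0) under max, adds 1 for P1 → (1, 2, 0)
op12, invoked 22, takes VC(op6)=(2, 0, 0) under max, adds 1 for P0 → (3, 0, 0)
op4, invoked 7, takes VC(op3)=(1, 2, 0) under max, adds 1 for P1 → (1, 3, 0)
op5, invoked 8, takes VC(op4)=(1, 3, 0) under max, adds 1 for P2 → (1, 3, 1)
op7, invoked 11, takes VC(op4)=(1, 3, 0), VC(op5)=(1, 3, 1) under max, adds 1 for P2 → (1, 3, 2)
op10, invoked 18, takes VC(op4)=(1, 3, 0), VC(op6)=(2, 0, 0) under max, adds 1 for P1 → (2, 4, 0)
op11, invoked 20, takes VC(op10)=(2, 4, 0) under max, adds 1 for P1 → (2, 5, 0)
op8, invoked 15, takes VC(op6)=(2, 0, 0), VC(op7)=(1, 3, 2) under max, adds 1 for P2 → (2, 3, 3)
op9, invoked 17, takes VC(op8)=(2, 3, 3) under max, adds 1 for P2 → (2, 3, 4)
target: VC(op9) = (2, 3, 4)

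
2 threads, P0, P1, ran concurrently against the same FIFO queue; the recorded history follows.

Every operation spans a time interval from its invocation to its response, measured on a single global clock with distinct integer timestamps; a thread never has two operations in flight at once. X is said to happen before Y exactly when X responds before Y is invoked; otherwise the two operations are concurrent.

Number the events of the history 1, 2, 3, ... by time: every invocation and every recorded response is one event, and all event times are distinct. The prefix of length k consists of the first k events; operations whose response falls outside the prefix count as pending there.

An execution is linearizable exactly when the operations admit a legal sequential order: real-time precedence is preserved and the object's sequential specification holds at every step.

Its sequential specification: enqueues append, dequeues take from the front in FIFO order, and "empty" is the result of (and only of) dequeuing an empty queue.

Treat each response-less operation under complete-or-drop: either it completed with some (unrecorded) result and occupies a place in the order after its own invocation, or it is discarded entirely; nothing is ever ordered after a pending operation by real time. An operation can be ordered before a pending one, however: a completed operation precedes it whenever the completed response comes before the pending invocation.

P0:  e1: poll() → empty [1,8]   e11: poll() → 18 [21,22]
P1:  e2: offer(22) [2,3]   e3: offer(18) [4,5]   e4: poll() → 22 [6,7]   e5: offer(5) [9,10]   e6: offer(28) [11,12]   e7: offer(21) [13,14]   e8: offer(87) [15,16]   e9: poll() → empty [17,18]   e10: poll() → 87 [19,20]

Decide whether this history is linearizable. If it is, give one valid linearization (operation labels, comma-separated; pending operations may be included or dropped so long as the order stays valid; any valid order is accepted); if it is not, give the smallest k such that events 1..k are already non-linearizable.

not linearizable — minimal violating prefix: 18 events

already the first 18 events (up to e9's response at time 18) admit no linearization; the first 17 still do
9 completed operations, 4 real-time-consistent orders — every FIFO queue replay fails
e.g. e1, e2, e3, e4, e5, e6, e7, e8, e9: illegal at step 9, since e9 poll() → empty cannot apply there
e.g. e2, e1, e3, e4, e5, e6, e7, e8, e9: illegal at step 2, since e1 poll() → empty cannot apply there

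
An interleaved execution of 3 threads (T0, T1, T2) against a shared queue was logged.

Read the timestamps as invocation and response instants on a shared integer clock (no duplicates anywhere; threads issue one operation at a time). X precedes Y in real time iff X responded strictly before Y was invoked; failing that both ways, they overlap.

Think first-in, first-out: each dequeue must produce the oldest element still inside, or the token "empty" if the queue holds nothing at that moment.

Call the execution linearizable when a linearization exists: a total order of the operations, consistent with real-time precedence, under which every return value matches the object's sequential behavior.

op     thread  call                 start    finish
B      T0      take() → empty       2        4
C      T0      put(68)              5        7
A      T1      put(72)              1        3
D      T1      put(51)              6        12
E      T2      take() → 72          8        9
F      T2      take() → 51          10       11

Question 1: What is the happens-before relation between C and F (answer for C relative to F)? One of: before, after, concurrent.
C spans [5,7], F spans [10,11]
resp(C)=7 < inv(F)=10

before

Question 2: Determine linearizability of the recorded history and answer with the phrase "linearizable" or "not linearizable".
a witness: B, A, D, C, E, F
after step 1 (B take() → empty): queue <>
after step 2 (A put(72)): queue <72>
after step 3 (D put(51)): queue <72,51>
after step 4 (C put(68)): queue <72,51,68>
after step 5 (E take() → 72): queue <51,68>
after step 6 (F take() → 51): queue <68>

linearizable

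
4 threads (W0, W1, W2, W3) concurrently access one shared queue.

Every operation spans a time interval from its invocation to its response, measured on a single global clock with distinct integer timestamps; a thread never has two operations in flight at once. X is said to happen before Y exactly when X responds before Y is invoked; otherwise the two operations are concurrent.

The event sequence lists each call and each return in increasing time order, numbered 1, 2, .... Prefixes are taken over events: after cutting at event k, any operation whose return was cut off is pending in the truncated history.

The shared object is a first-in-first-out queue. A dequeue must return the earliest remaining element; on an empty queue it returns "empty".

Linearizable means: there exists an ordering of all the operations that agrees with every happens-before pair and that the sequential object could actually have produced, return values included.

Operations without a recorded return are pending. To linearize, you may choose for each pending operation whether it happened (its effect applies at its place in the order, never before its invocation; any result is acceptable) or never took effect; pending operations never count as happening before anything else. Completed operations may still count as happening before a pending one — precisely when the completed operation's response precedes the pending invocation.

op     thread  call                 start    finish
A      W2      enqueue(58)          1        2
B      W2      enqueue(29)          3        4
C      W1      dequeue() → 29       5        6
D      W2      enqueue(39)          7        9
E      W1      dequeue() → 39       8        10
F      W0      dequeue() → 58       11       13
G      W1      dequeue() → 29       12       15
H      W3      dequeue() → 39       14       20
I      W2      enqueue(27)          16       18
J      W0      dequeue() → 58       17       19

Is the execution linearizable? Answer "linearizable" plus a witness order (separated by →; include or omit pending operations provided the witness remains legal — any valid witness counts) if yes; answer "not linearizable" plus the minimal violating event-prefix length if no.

prefix check: 1..5 passes, 1..6 fails once C's time-6 response joins
a single order respects real time; the 3 completed queue operations fail replay along it
sample order A, B, C stalls at step 3 — C dequeue() → 29 has no legal effect

not linearizable — minimal violating prefix: 6 events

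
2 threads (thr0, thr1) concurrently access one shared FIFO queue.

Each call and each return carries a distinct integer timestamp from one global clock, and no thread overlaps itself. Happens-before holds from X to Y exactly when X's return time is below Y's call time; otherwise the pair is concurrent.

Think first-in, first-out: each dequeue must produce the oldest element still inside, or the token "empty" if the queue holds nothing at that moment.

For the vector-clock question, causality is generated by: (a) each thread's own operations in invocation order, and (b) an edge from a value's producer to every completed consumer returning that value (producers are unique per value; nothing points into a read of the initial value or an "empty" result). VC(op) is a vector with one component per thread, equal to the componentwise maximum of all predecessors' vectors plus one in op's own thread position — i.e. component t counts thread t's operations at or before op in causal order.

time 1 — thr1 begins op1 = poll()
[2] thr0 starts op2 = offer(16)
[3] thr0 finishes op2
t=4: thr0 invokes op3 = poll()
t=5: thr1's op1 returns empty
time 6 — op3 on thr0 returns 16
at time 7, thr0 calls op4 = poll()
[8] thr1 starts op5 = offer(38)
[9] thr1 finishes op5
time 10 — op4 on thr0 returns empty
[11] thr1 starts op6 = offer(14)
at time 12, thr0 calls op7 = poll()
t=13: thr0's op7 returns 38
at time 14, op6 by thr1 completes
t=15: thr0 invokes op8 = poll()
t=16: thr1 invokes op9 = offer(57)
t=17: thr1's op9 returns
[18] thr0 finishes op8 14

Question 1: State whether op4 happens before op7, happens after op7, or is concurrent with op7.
before

op4 spans [7,10], op7 spans [12,13]
resp(op4)=10 < inv(op7)=12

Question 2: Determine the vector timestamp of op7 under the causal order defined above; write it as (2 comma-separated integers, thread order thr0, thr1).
(4, 2)

op1 (invocation 1): nothing precedes it; thr1's component alone gives (0, 1)
op2 (invocation 2): nothing precedes it; thr0's component alone gives (1, 0)
VC(op5, invoked at 8): max of VC(op1)=(0, 1), then +1 on thread thr1 → (0, 2)
VC(op3, invoked at 4): max of VC(op2)=(1, 0), then +1 on thread thr0 → (2, 0)
VC(op6, invoked at 11): max of VC(op5)=(0, 2), then +1 on thread thr1 → (0, 3)
VC(op4, invoked at 7): max of VC(op3)=(2, 0), then +1 on thread thr0 → (3, 0)
VC(op9, invoked at 16): max of VC(op6)=(0, 3), then +1 on thread thr1 → (0, 4)
VC(op7, invoked at 12): max of VC(op4)=(3, 0), VC(op5)=(0, 2), then +1 on thread thr0 → (4, 2)
VC(op8, invoked at 15): max of VC(op6)=(0, 3), VC(op7)=(4, 2), then +1 on thread thr0 → (5, 3)
target: VC(op7) = (4, 2)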